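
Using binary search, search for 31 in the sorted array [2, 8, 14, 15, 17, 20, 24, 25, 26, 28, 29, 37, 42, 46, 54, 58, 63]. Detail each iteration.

Binary search for 31 in [2, 8, 14, 15, 17, 20, 24, 25, 26, 28, 29, 37, 42, 46, 54, 58, 63]:

lo=0, hi=16, mid=8, arr[mid]=26 -> 26 < 31, search right half
lo=9, hi=16, mid=12, arr[mid]=42 -> 42 > 31, search left half
lo=9, hi=11, mid=10, arr[mid]=29 -> 29 < 31, search right half
lo=11, hi=11, mid=11, arr[mid]=37 -> 37 > 31, search left half
lo=11 > hi=10, target 31 not found

Binary search determines that 31 is not in the array after 4 comparisons. The search space was exhausted without finding the target.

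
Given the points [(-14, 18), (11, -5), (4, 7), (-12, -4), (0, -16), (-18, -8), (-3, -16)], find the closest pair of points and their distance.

Computing all pairwise distances among 7 points:

d((-14, 18), (11, -5)) = 33.9706
d((-14, 18), (4, 7)) = 21.095
d((-14, 18), (-12, -4)) = 22.0907
d((-14, 18), (0, -16)) = 36.7696
d((-14, 18), (-18, -8)) = 26.3059
d((-14, 18), (-3, -16)) = 35.7351
d((11, -5), (4, 7)) = 13.8924
d((11, -5), (-12, -4)) = 23.0217
d((11, -5), (0, -16)) = 15.5563
d((11, -5), (-18, -8)) = 29.1548
d((11, -5), (-3, -16)) = 17.8045
d((4, 7), (-12, -4)) = 19.4165
d((4, 7), (0, -16)) = 23.3452
d((4, 7), (-18, -8)) = 26.6271
d((4, 7), (-3, -16)) = 24.0416
d((-12, -4), (0, -16)) = 16.9706
d((-12, -4), (-18, -8)) = 7.2111
d((-12, -4), (-3, -16)) = 15.0
d((0, -16), (-18, -8)) = 19.6977
d((0, -16), (-3, -16)) = 3.0 <-- minimum
d((-18, -8), (-3, -16)) = 17.0

Closest pair: (0, -16) and (-3, -16) with distance 3.0

The closest pair is (0, -16) and (-3, -16) with Euclidean distance 3.0. For 7 points, brute-force pairwise comparison is shown above. For large n, the divide-and-conquer algorithm (sort by x, recurse on halves, check the dividing strip) achieves O(n log n).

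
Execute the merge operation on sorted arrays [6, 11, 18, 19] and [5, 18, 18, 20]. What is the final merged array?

Merging process:

Compare 6 vs 5: take 5 from right. Merged: [5]
Compare 6 vs 18: take 6 from left. Merged: [5, 6]
Compare 11 vs 18: take 11 from left. Merged: [5, 6, 11]
Compare 18 vs 18: take 18 from left. Merged: [5, 6, 11, 18]
Compare 19 vs 18: take 18 from right. Merged: [5, 6, 11, 18, 18]
Compare 19 vs 18: take 18 from right. Merged: [5, 6, 11, 18, 18, 18]
Compare 19 vs 20: take 19 from left. Merged: [5, 6, 11, 18, 18, 18, 19]
Append remaining from right: [20]. Merged: [5, 6, 11, 18, 18, 18, 19, 20]

Final merged array: [5, 6, 11, 18, 18, 18, 19, 20]
Total comparisons: 7

The merged array is [5, 6, 11, 18, 18, 18, 19, 20], requiring 7 comparisons. The merge step runs in O(n) time where n is the total number of elements.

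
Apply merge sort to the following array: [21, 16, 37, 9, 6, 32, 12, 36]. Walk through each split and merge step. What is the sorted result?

Merge sort trace:

Split: [21, 16, 37, 9, 6, 32, 12, 36] -> [21, 16, 37, 9] and [6, 32, 12, 36]
  Split: [21, 16, 37, 9] -> [21, 16] and [37, 9]
    Split: [21, 16] -> [21] and [16]
    Merge: [21] + [16] -> [16, 21]
    Split: [37, 9] -> [37] and [9]
    Merge: [37] + [9] -> [9, 37]
  Merge: [16, 21] + [9, 37] -> [9, 16, 21, 37]
  Split: [6, 32, 12, 36] -> [6, 32] and [12, 36]
    Split: [6, 32] -> [6] and [32]
    Merge: [6] + [32] -> [6, 32]
    Split: [12, 36] -> [12] and [36]
    Merge: [12] + [36] -> [12, 36]
  Merge: [6, 32] + [12, 36] -> [6, 12, 32, 36]
Merge: [9, 16, 21, 37] + [6, 12, 32, 36] -> [6, 9, 12, 16, 21, 32, 36, 37]

Final sorted array: [6, 9, 12, 16, 21, 32, 36, 37]

The merge sort proceeds by recursively splitting the array and merging sorted halves.
After all merges, the sorted array is [6, 9, 12, 16, 21, 32, 36, 37].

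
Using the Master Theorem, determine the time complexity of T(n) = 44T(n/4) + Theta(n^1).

Master Theorem for T(n) = 44T(n/4) + O(n^1):

a = 44, b = 4, c = 1
log_b(a) = log_4(44) = 2.7297

Case 1: c = 1 < log_4(44) = 2.7297
T(n) = O(n^(log_4 44))

For T(n) = 44T(n/4) + O(n^1): log_4(44) = 2.7297. This is Case 1 of the Master Theorem (c < log_b(a), work dominated by leaves), giving O(n^(log_4 44)).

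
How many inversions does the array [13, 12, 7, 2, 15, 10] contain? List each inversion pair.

Finding inversions in [13, 12, 7, 2, 15, 10]:

(0, 1): arr[0]=13 > arr[1]=12
(0, 2): arr[0]=13 > arr[2]=7
(0, 3): arr[0]=13 > arr[3]=2
(0, 5): arr[0]=13 > arr[5]=10
(1, 2): arr[1]=12 > arr[2]=7
(1, 3): arr[1]=12 > arr[3]=2
(1, 5): arr[1]=12 > arr[5]=10
(2, 3): arr[2]=7 > arr[3]=2
(4, 5): arr[4]=15 > arr[5]=10

Total inversions: 9

The array has 9 inversion(s): (0,1), (0,2), (0,3), (0,5), (1,2), (1,3), (1,5), (2,3), (4,5). Each pair (i,j) satisfies i < j and arr[i] > arr[j].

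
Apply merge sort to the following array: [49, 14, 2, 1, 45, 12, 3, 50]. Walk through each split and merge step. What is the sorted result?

Merge sort trace:

Split: [49, 14, 2, 1, 45, 12, 3, 50] -> [49, 14, 2, 1] and [45, 12, 3, 50]
  Split: [49, 14, 2, 1] -> [49, 14] and [2, 1]
    Split: [49, 14] -> [49] and [14]
    Merge: [49] + [14] -> [14, 49]
    Split: [2, 1] -> [2] and [1]
    Merge: [2] + [1] -> [1, 2]
  Merge: [14, 49] + [1, 2] -> [1, 2, 14, 49]
  Split: [45, 12, 3, 50] -> [45, 12] and [3, 50]
    Split: [45, 12] -> [45] and [12]
    Merge: [45] + [12] -> [12, 45]
    Split: [3, 50] -> [3] and [50]
    Merge: [3] + [50] -> [3, 50]
  Merge: [12, 45] + [3, 50] -> [3, 12, 45, 50]
Merge: [1, 2, 14, 49] + [3, 12, 45, 50] -> [1, 2, 3, 12, 14, 45, 49, 50]

Final sorted array: [1, 2, 3, 12, 14, 45, 49, 50]

The merge sort proceeds by recursively splitting the array and merging sorted halves.
After all merges, the sorted array is [1, 2, 3, 12, 14, 45, 49, 50].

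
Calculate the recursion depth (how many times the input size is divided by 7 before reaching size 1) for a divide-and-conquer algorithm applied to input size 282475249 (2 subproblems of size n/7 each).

For divide and conquer with division factor 7:

Problem sizes at each level:
Level 0: 282475249
Level 1: 40353607
Level 2: 5764801
Level 3: 823543
Level 4: 117649
Level 5: 16807
Level 6: 2401
Level 7: 343
Level 8: 49
Level 9: 7
Level 10: 1

The root is level 0 and the size-1 base case is level 10 (the tree spans levels 0 through 10, i.e. 11 levels counting the root), so the depth is the number of divisions: log_7(282475249) = 10

The recursion tree depth is log_7(282475249) = 10. At each level, the problem size is divided by 7, so it takes 10 divisions to reduce to a base case of size 1. The algorithm makes 2 recursive calls at each level.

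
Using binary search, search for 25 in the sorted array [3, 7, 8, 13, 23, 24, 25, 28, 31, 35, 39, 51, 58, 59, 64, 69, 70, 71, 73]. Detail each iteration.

Binary search for 25 in [3, 7, 8, 13, 23, 24, 25, 28, 31, 35, 39, 51, 58, 59, 64, 69, 70, 71, 73]:

lo=0, hi=18, mid=9, arr[mid]=35 -> 35 > 25, search left half
lo=0, hi=8, mid=4, arr[mid]=23 -> 23 < 25, search right half
lo=5, hi=8, mid=6, arr[mid]=25 -> Found target at index 6!

Binary search finds 25 at index 6 after 3 comparisons. The search repeatedly halves the search space by comparing with the middle element.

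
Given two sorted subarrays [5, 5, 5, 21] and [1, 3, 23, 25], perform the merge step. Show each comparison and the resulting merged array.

Merging process:

Compare 5 vs 1: take 1 from right. Merged: [1]
Compare 5 vs 3: take 3 from right. Merged: [1, 3]
Compare 5 vs 23: take 5 from left. Merged: [1, 3, 5]
Compare 5 vs 23: take 5 from left. Merged: [1, 3, 5, 5]
Compare 5 vs 23: take 5 from left. Merged: [1, 3, 5, 5, 5]
Compare 21 vs 23: take 21 from left. Merged: [1, 3, 5, 5, 5, 21]
Append remaining from right: [23, 25]. Merged: [1, 3, 5, 5, 5, 21, 23, 25]

Final merged array: [1, 3, 5, 5, 5, 21, 23, 25]
Total comparisons: 6

The merged array is [1, 3, 5, 5, 5, 21, 23, 25], requiring 6 comparisons. The merge step runs in O(n) time where n is the total number of elements.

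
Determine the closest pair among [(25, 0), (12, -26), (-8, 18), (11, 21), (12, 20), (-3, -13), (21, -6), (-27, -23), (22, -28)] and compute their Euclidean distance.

Computing all pairwise distances among 9 points:

d((25, 0), (12, -26)) = 29.0689
d((25, 0), (-8, 18)) = 37.5899
d((25, 0), (11, 21)) = 25.2389
d((25, 0), (12, 20)) = 23.8537
d((25, 0), (-3, -13)) = 30.8707
d((25, 0), (21, -6)) = 7.2111
d((25, 0), (-27, -23)) = 56.8595
d((25, 0), (22, -28)) = 28.1603
d((12, -26), (-8, 18)) = 48.3322
d((12, -26), (11, 21)) = 47.0106
d((12, -26), (12, 20)) = 46.0
d((12, -26), (-3, -13)) = 19.8494
d((12, -26), (21, -6)) = 21.9317
d((12, -26), (-27, -23)) = 39.1152
d((12, -26), (22, -28)) = 10.198
d((-8, 18), (11, 21)) = 19.2354
d((-8, 18), (12, 20)) = 20.0998
d((-8, 18), (-3, -13)) = 31.4006
d((-8, 18), (21, -6)) = 37.6431
d((-8, 18), (-27, -23)) = 45.1885
d((-8, 18), (22, -28)) = 54.9181
d((11, 21), (12, 20)) = 1.4142 <-- minimum
d((11, 21), (-3, -13)) = 36.7696
d((11, 21), (21, -6)) = 28.7924
d((11, 21), (-27, -23)) = 58.1378
d((11, 21), (22, -28)) = 50.2195
d((12, 20), (-3, -13)) = 36.2491
d((12, 20), (21, -6)) = 27.5136
d((12, 20), (-27, -23)) = 58.0517
d((12, 20), (22, -28)) = 49.0306
d((-3, -13), (21, -6)) = 25.0
d((-3, -13), (-27, -23)) = 26.0
d((-3, -13), (22, -28)) = 29.1548
d((21, -6), (-27, -23)) = 50.9215
d((21, -6), (22, -28)) = 22.0227
d((-27, -23), (22, -28)) = 49.2544

Closest pair: (11, 21) and (12, 20) with distance 1.4142

The closest pair is (11, 21) and (12, 20) with Euclidean distance 1.4142. For 9 points, brute-force pairwise comparison is shown above. For large n, the divide-and-conquer algorithm (sort by x, recurse on halves, check the dividing strip) achieves O(n log n).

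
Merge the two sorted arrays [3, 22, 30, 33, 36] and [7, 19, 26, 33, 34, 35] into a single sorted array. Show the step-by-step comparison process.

Merging process:

Compare 3 vs 7: take 3 from left. Merged: [3]
Compare 22 vs 7: take 7 from right. Merged: [3, 7]
Compare 22 vs 19: take 19 from right. Merged: [3, 7, 19]
Compare 22 vs 26: take 22 from left. Merged: [3, 7, 19, 22]
Compare 30 vs 26: take 26 from right. Merged: [3, 7, 19, 22, 26]
Compare 30 vs 33: take 30 from left. Merged: [3, 7, 19, 22, 26, 30]
Compare 33 vs 33: take 33 from left. Merged: [3, 7, 19, 22, 26, 30, 33]
Compare 36 vs 33: take 33 from right. Merged: [3, 7, 19, 22, 26, 30, 33, 33]
Compare 36 vs 34: take 34 from right. Merged: [3, 7, 19, 22, 26, 30, 33, 33, 34]
Compare 36 vs 35: take 35 from right. Merged: [3, 7, 19, 22, 26, 30, 33, 33, 34, 35]
Append remaining from left: [36]. Merged: [3, 7, 19, 22, 26, 30, 33, 33, 34, 35, 36]

Final merged array: [3, 7, 19, 22, 26, 30, 33, 33, 34, 35, 36]
Total comparisons: 10

The merged array is [3, 7, 19, 22, 26, 30, 33, 33, 34, 35, 36], requiring 10 comparisons. The merge step runs in O(n) time where n is the total number of elements.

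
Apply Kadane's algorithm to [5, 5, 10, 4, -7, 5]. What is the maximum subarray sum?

Using Kadane's algorithm on [5, 5, 10, 4, -7, 5]:

Scanning through the array:
Position 1 (value 5): max_ending_here = 10, max_so_far = 10
Position 2 (value 10): max_ending_here = 20, max_so_far = 20
Position 3 (value 4): max_ending_here = 24, max_so_far = 24
Position 4 (value -7): max_ending_here = 17, max_so_far = 24
Position 5 (value 5): max_ending_here = 22, max_so_far = 24

Maximum subarray: [5, 5, 10, 4]
Maximum sum: 24

The maximum subarray is [5, 5, 10, 4] with sum 24. This subarray runs from index 0 to index 3.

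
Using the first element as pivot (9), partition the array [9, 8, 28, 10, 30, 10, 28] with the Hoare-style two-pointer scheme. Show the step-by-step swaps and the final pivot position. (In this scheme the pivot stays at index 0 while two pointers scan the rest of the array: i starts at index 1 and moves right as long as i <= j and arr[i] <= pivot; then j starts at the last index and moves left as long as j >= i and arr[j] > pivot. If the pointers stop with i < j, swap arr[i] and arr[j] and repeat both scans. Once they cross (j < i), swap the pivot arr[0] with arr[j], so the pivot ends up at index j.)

Hoare-style two-pointer partition with pivot = 9:

Initial array: [9, 8, 28, 10, 30, 10, 28]

Pointers start at i = 1, j = 6.
i ends at 2, j ends at 1: the pointers have crossed (j < i), so scanning stops.

Swap pivot arr[0] with arr[1] to place pivot at position 1: [8, 9, 28, 10, 30, 10, 28]
Pivot position: 1

After partitioning with pivot 9, the array becomes [8, 9, 28, 10, 30, 10, 28]. The pivot is placed at index 1. All elements to the left of the pivot are <= 9, and all elements to the right are > 9.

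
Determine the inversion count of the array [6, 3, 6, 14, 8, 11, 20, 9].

Finding inversions in [6, 3, 6, 14, 8, 11, 20, 9]:

(0, 1): arr[0]=6 > arr[1]=3
(3, 4): arr[3]=14 > arr[4]=8
(3, 5): arr[3]=14 > arr[5]=11
(3, 7): arr[3]=14 > arr[7]=9
(5, 7): arr[5]=11 > arr[7]=9
(6, 7): arr[6]=20 > arr[7]=9

Total inversions: 6

The array has 6 inversion(s): (0,1), (3,4), (3,5), (3,7), (5,7), (6,7). Each pair (i,j) satisfies i < j and arr[i] > arr[j].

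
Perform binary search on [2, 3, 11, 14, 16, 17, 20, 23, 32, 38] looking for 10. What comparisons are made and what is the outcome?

Binary search for 10 in [2, 3, 11, 14, 16, 17, 20, 23, 32, 38]:

lo=0, hi=9, mid=4, arr[mid]=16 -> 16 > 10, search left half
lo=0, hi=3, mid=1, arr[mid]=3 -> 3 < 10, search right half
lo=2, hi=3, mid=2, arr[mid]=11 -> 11 > 10, search left half
lo=2 > hi=1, target 10 not found

Binary search determines that 10 is not in the array after 3 comparisons. The search space was exhausted without finding the target.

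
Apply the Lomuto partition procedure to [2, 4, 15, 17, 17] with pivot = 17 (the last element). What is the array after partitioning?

Lomuto partition with pivot = 17:

Initial array: [2, 4, 15, 17, 17]

arr[0]=2 <= 17: swap with position 0, array becomes [2, 4, 15, 17, 17]
arr[1]=4 <= 17: swap with position 1, array becomes [2, 4, 15, 17, 17]
arr[2]=15 <= 17: swap with position 2, array becomes [2, 4, 15, 17, 17]
arr[3]=17 <= 17: swap with position 3, array becomes [2, 4, 15, 17, 17]

Place pivot at position 4: [2, 4, 15, 17, 17]
Pivot position: 4

After partitioning with pivot 17, the array becomes [2, 4, 15, 17, 17]. The pivot is placed at index 4. All elements to the left of the pivot are <= 17, and all elements to the right are > 17.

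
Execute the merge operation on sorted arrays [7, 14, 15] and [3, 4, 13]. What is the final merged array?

Merging process:

Compare 7 vs 3: take 3 from right. Merged: [3]
Compare 7 vs 4: take 4 from right. Merged: [3, 4]
Compare 7 vs 13: take 7 from left. Merged: [3, 4, 7]
Compare 14 vs 13: take 13 from right. Merged: [3, 4, 7, 13]
Append remaining from left: [14, 15]. Merged: [3, 4, 7, 13, 14, 15]

Final merged array: [3, 4, 7, 13, 14, 15]
Total comparisons: 4

The merged array is [3, 4, 7, 13, 14, 15], requiring 4 comparisons. The merge step runs in O(n) time where n is the total number of elements.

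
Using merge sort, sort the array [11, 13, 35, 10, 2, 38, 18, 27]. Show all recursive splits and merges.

Merge sort trace:

Split: [11, 13, 35, 10, 2, 38, 18, 27] -> [11, 13, 35, 10] and [2, 38, 18, 27]
  Split: [11, 13, 35, 10] -> [11, 13] and [35, 10]
    Split: [11, 13] -> [11] and [13]
    Merge: [11] + [13] -> [11, 13]
    Split: [35, 10] -> [35] and [10]
    Merge: [35] + [10] -> [10, 35]
  Merge: [11, 13] + [10, 35] -> [10, 11, 13, 35]
  Split: [2, 38, 18, 27] -> [2, 38] and [18, 27]
    Split: [2, 38] -> [2] and [38]
    Merge: [2] + [38] -> [2, 38]
    Split: [18, 27] -> [18] and [27]
    Merge: [18] + [27] -> [18, 27]
  Merge: [2, 38] + [18, 27] -> [2, 18, 27, 38]
Merge: [10, 11, 13, 35] + [2, 18, 27, 38] -> [2, 10, 11, 13, 18, 27, 35, 38]

Final sorted array: [2, 10, 11, 13, 18, 27, 35, 38]

The merge sort proceeds by recursively splitting the array and merging sorted halves.
After all merges, the sorted array is [2, 10, 11, 13, 18, 27, 35, 38].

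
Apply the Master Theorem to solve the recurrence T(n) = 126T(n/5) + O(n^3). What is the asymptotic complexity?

Master Theorem for T(n) = 126T(n/5) + O(n^3):

a = 126, b = 5, c = 3
log_b(a) = log_5(126) = 3.0050

Case 1: c = 3 < log_5(126) = 3.0050
T(n) = O(n^(log_5 126))

For T(n) = 126T(n/5) + O(n^3): log_5(126) = 3.0050. This is Case 1 of the Master Theorem (c < log_b(a), work dominated by leaves), giving O(n^(log_5 126)).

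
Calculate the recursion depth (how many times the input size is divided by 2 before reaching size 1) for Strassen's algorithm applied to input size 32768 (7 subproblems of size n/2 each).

For divide and conquer with division factor 2:

Problem sizes at each level:
Level 0: 32768
Level 1: 16384
Level 2: 8192
Level 3: 4096
Level 4: 2048
Level 5: 1024
Level 6: 512
Level 7: 256
Level 8: 128
Level 9: 64
Level 10: 32
Level 11: 16
Level 12: 8
Level 13: 4
Level 14: 2
Level 15: 1

The root is level 0 and the size-1 base case is level 15 (the tree spans levels 0 through 15, i.e. 16 levels counting the root), so the depth is the number of divisions: log_2(32768) = 15

The recursion tree depth is log_2(32768) = 15. At each level, the problem size is divided by 2, so it takes 15 divisions to reduce to a base case of size 1. The algorithm makes 7 recursive calls at each level.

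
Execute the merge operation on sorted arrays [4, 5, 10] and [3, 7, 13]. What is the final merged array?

Merging process:

Compare 4 vs 3: take 3 from right. Merged: [3]
Compare 4 vs 7: take 4 from left. Merged: [3, 4]
Compare 5 vs 7: take 5 from left. Merged: [3, 4, 5]
Compare 10 vs 7: take 7 from right. Merged: [3, 4, 5, 7]
Compare 10 vs 13: take 10 from left. Merged: [3, 4, 5, 7, 10]
Append remaining from right: [13]. Merged: [3, 4, 5, 7, 10, 13]

Final merged array: [3, 4, 5, 7, 10, 13]
Total comparisons: 5

The merged array is [3, 4, 5, 7, 10, 13], requiring 5 comparisons. The merge step runs in O(n) time where n is the total number of elements.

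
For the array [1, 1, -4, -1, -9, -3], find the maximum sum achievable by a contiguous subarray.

Using Kadane's algorithm on [1, 1, -4, -1, -9, -3]:

Scanning through the array:
Position 1 (value 1): max_ending_here = 2, max_so_far = 2
Position 2 (value -4): max_ending_here = -2, max_so_far = 2
Position 3 (value -1): max_ending_here = -1, max_so_far = 2
Position 4 (value -9): max_ending_here = -9, max_so_far = 2
Position 5 (value -3): max_ending_here = -3, max_so_far = 2

Maximum subarray: [1, 1]
Maximum sum: 2

The maximum subarray is [1, 1] with sum 2. This subarray runs from index 0 to index 1.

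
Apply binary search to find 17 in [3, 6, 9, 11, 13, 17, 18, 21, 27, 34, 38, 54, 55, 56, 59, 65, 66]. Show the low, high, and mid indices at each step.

Binary search for 17 in [3, 6, 9, 11, 13, 17, 18, 21, 27, 34, 38, 54, 55, 56, 59, 65, 66]:

lo=0, hi=16, mid=8, arr[mid]=27 -> 27 > 17, search left half
lo=0, hi=7, mid=3, arr[mid]=11 -> 11 < 17, search right half
lo=4, hi=7, mid=5, arr[mid]=17 -> Found target at index 5!

Binary search finds 17 at index 5 after 3 comparisons. The search repeatedly halves the search space by comparing with the middle element.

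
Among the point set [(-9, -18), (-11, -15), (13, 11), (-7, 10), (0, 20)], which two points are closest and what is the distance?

Computing all pairwise distances among 5 points:

d((-9, -18), (-11, -15)) = 3.6056 <-- minimum
d((-9, -18), (13, 11)) = 36.4005
d((-9, -18), (-7, 10)) = 28.0713
d((-9, -18), (0, 20)) = 39.0512
d((-11, -15), (13, 11)) = 35.3836
d((-11, -15), (-7, 10)) = 25.318
d((-11, -15), (0, 20)) = 36.6879
d((13, 11), (-7, 10)) = 20.025
d((13, 11), (0, 20)) = 15.8114
d((-7, 10), (0, 20)) = 12.2066

Closest pair: (-9, -18) and (-11, -15) with distance 3.6056

The closest pair is (-9, -18) and (-11, -15) with Euclidean distance 3.6056. For 5 points, brute-force pairwise comparison is shown above. For large n, the divide-and-conquer algorithm (sort by x, recurse on halves, check the dividing strip) achieves O(n log n).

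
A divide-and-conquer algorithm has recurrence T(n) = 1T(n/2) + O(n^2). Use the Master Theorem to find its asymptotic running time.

Master Theorem for T(n) = 1T(n/2) + O(n^2):

a = 1, b = 2, c = 2
log_b(a) = log_2(1) = 0.0000

Case 3: c = 2 > log_2(1) = 0.0000
T(n) = O(n^2) = O(n^2)

For T(n) = 1T(n/2) + O(n^2): log_2(1) = 0.0000. This is Case 3 of the Master Theorem (c > log_b(a), work dominated by root), giving O(n^2).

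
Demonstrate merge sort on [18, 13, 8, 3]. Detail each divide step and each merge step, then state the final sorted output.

Merge sort trace:

Split: [18, 13, 8, 3] -> [18, 13] and [8, 3]
  Split: [18, 13] -> [18] and [13]
  Merge: [18] + [13] -> [13, 18]
  Split: [8, 3] -> [8] and [3]
  Merge: [8] + [3] -> [3, 8]
Merge: [13, 18] + [3, 8] -> [3, 8, 13, 18]

Final sorted array: [3, 8, 13, 18]

The merge sort proceeds by recursively splitting the array and merging sorted halves.
After all merges, the sorted array is [3, 8, 13, 18].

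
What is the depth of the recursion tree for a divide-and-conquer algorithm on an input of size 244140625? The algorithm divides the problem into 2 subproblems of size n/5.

For divide and conquer with division factor 5:

Problem sizes at each level:
Level 0: 244140625
Level 1: 48828125
Level 2: 9765625
Level 3: 1953125
Level 4: 390625
Level 5: 78125
Level 6: 15625
Level 7: 3125
Level 8: 625
Level 9: 125
Level 10: 25
Level 11: 5
Level 12: 1

The root is level 0 and the size-1 base case is level 12 (the tree spans levels 0 through 12, i.e. 13 levels counting the root), so the depth is the number of divisions: log_5(244140625) = 12

The recursion tree depth is log_5(244140625) = 12. At each level, the problem size is divided by 5, so it takes 12 divisions to reduce to a base case of size 1. The algorithm makes 2 recursive calls at each level.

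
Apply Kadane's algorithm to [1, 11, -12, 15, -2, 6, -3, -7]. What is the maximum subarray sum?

Using Kadane's algorithm on [1, 11, -12, 15, -2, 6, -3, -7]:

Scanning through the array:
Position 1 (value 11): max_ending_here = 12, max_so_far = 12
Position 2 (value -12): max_ending_here = 0, max_so_far = 12
Position 3 (value 15): max_ending_here = 15, max_so_far = 15
Position 4 (value -2): max_ending_here = 13, max_so_far = 15
Position 5 (value 6): max_ending_here = 19, max_so_far = 19
Position 6 (value -3): max_ending_here = 16, max_so_far = 19
Position 7 (value -7): max_ending_here = 9, max_so_far = 19

Maximum subarray: [1, 11, -12, 15, -2, 6]
Maximum sum: 19

The maximum subarray is [1, 11, -12, 15, -2, 6] with sum 19. This subarray runs from index 0 to index 5.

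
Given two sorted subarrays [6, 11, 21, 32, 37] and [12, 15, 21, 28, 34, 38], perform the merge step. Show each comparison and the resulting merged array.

Merging process:

Compare 6 vs 12: take 6 from left. Merged: [6]
Compare 11 vs 12: take 11 from left. Merged: [6, 11]
Compare 21 vs 12: take 12 from right. Merged: [6, 11, 12]
Compare 21 vs 15: take 15 from right. Merged: [6, 11, 12, 15]
Compare 21 vs 21: take 21 from left. Merged: [6, 11, 12, 15, 21]
Compare 32 vs 21: take 21 from right. Merged: [6, 11, 12, 15, 21, 21]
Compare 32 vs 28: take 28 from right. Merged: [6, 11, 12, 15, 21, 21, 28]
Compare 32 vs 34: take 32 from left. Merged: [6, 11, 12, 15, 21, 21, 28, 32]
Compare 37 vs 34: take 34 from right. Merged: [6, 11, 12, 15, 21, 21, 28, 32, 34]
Compare 37 vs 38: take 37 from left. Merged: [6, 11, 12, 15, 21, 21, 28, 32, 34, 37]
Append remaining from right: [38]. Merged: [6, 11, 12, 15, 21, 21, 28, 32, 34, 37, 38]

Final merged array: [6, 11, 12, 15, 21, 21, 28, 32, 34, 37, 38]
Total comparisons: 10

The merged array is [6, 11, 12, 15, 21, 21, 28, 32, 34, 37, 38], requiring 10 comparisons. The merge step runs in O(n) time where n is the total number of elements.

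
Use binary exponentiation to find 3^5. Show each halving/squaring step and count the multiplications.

Computing 3^5 by squaring (build up from 3^1; each line after the first costs one multiplication):

3^1 = 3
3^2 = (3^1)^2 = 3^2 = 9
3^4 = (3^2)^2 = 9^2 = 81
3^5 = 3 * 3^4 = 3 * 81 = 243

Result: 243
Multiplications needed: 3 (3 lines after 3^1)

3^5 = 243. Using exponentiation by squaring, this requires 3 multiplications. The key idea: if the exponent is even, square the half-power; if odd, multiply by the base once.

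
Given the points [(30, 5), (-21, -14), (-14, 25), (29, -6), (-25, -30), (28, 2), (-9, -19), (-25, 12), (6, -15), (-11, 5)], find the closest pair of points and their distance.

Computing all pairwise distances among 10 points:

d((30, 5), (-21, -14)) = 54.4243
d((30, 5), (-14, 25)) = 48.3322
d((30, 5), (29, -6)) = 11.0454
d((30, 5), (-25, -30)) = 65.192
d((30, 5), (28, 2)) = 3.6056 <-- minimum
d((30, 5), (-9, -19)) = 45.793
d((30, 5), (-25, 12)) = 55.4437
d((30, 5), (6, -15)) = 31.241
d((30, 5), (-11, 5)) = 41.0
d((-21, -14), (-14, 25)) = 39.6232
d((-21, -14), (29, -6)) = 50.636
d((-21, -14), (-25, -30)) = 16.4924
d((-21, -14), (28, 2)) = 51.5461
d((-21, -14), (-9, -19)) = 13.0
d((-21, -14), (-25, 12)) = 26.3059
d((-21, -14), (6, -15)) = 27.0185
d((-21, -14), (-11, 5)) = 21.4709
d((-14, 25), (29, -6)) = 53.0094
d((-14, 25), (-25, -30)) = 56.0892
d((-14, 25), (28, 2)) = 47.8853
d((-14, 25), (-9, -19)) = 44.2832
d((-14, 25), (-25, 12)) = 17.0294
d((-14, 25), (6, -15)) = 44.7214
d((-14, 25), (-11, 5)) = 20.2237
d((29, -6), (-25, -30)) = 59.0931
d((29, -6), (28, 2)) = 8.0623
d((29, -6), (-9, -19)) = 40.1622
d((29, -6), (-25, 12)) = 56.921
d((29, -6), (6, -15)) = 24.6982
d((29, -6), (-11, 5)) = 41.4849
d((-25, -30), (28, 2)) = 61.9112
d((-25, -30), (-9, -19)) = 19.4165
d((-25, -30), (-25, 12)) = 42.0
d((-25, -30), (6, -15)) = 34.4384
d((-25, -30), (-11, 5)) = 37.6962
d((28, 2), (-9, -19)) = 42.5441
d((28, 2), (-25, 12)) = 53.9351
d((28, 2), (6, -15)) = 27.8029
d((28, 2), (-11, 5)) = 39.1152
d((-9, -19), (-25, 12)) = 34.8855
d((-9, -19), (6, -15)) = 15.5242
d((-9, -19), (-11, 5)) = 24.0832
d((-25, 12), (6, -15)) = 41.1096
d((-25, 12), (-11, 5)) = 15.6525
d((6, -15), (-11, 5)) = 26.2488

Closest pair: (30, 5) and (28, 2) with distance 3.6056

The closest pair is (30, 5) and (28, 2) with Euclidean distance 3.6056. For 10 points, brute-force pairwise comparison is shown above. For large n, the divide-and-conquer algorithm (sort by x, recurse on halves, check the dividing strip) achieves O(n log n).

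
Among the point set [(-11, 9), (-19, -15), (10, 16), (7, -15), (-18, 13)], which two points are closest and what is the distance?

Computing all pairwise distances among 5 points:

d((-11, 9), (-19, -15)) = 25.2982
d((-11, 9), (10, 16)) = 22.1359
d((-11, 9), (7, -15)) = 30.0
d((-11, 9), (-18, 13)) = 8.0623 <-- minimum
d((-19, -15), (10, 16)) = 42.45
d((-19, -15), (7, -15)) = 26.0
d((-19, -15), (-18, 13)) = 28.0179
d((10, 16), (7, -15)) = 31.1448
d((10, 16), (-18, 13)) = 28.1603
d((7, -15), (-18, 13)) = 37.5366

Closest pair: (-11, 9) and (-18, 13) with distance 8.0623

The closest pair is (-11, 9) and (-18, 13) with Euclidean distance 8.0623. For 5 points, brute-force pairwise comparison is shown above. For large n, the divide-and-conquer algorithm (sort by x, recurse on halves, check the dividing strip) achieves O(n log n).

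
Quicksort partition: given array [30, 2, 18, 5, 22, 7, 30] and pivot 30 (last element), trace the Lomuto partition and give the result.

Lomuto partition with pivot = 30:

Initial array: [30, 2, 18, 5, 22, 7, 30]

arr[0]=30 <= 30: swap with position 0, array becomes [30, 2, 18, 5, 22, 7, 30]
arr[1]=2 <= 30: swap with position 1, array becomes [30, 2, 18, 5, 22, 7, 30]
arr[2]=18 <= 30: swap with position 2, array becomes [30, 2, 18, 5, 22, 7, 30]
arr[3]=5 <= 30: swap with position 3, array becomes [30, 2, 18, 5, 22, 7, 30]
arr[4]=22 <= 30: swap with position 4, array becomes [30, 2, 18, 5, 22, 7, 30]
arr[5]=7 <= 30: swap with position 5, array becomes [30, 2, 18, 5, 22, 7, 30]

Place pivot at position 6: [30, 2, 18, 5, 22, 7, 30]
Pivot position: 6

After partitioning with pivot 30, the array becomes [30, 2, 18, 5, 22, 7, 30]. The pivot is placed at index 6. All elements to the left of the pivot are <= 30, and all elements to the right are > 30.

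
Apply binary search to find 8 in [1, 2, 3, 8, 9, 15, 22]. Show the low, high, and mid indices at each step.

Binary search for 8 in [1, 2, 3, 8, 9, 15, 22]:

lo=0, hi=6, mid=3, arr[mid]=8 -> Found target at index 3!

Binary search finds 8 at index 3 after 1 comparisons. The search repeatedly halves the search space by comparing with the middle element.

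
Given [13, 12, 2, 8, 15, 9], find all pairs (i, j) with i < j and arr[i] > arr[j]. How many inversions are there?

Finding inversions in [13, 12, 2, 8, 15, 9]:

(0, 1): arr[0]=13 > arr[1]=12
(0, 2): arr[0]=13 > arr[2]=2
(0, 3): arr[0]=13 > arr[3]=8
(0, 5): arr[0]=13 > arr[5]=9
(1, 2): arr[1]=12 > arr[2]=2
(1, 3): arr[1]=12 > arr[3]=8
(1, 5): arr[1]=12 > arr[5]=9
(4, 5): arr[4]=15 > arr[5]=9

Total inversions: 8

The array has 8 inversion(s): (0,1), (0,2), (0,3), (0,5), (1,2), (1,3), (1,5), (4,5). Each pair (i,j) satisfies i < j and arr[i] > arr[j].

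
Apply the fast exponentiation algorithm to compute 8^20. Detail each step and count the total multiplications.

Computing 8^20 by squaring (build up from 8^1; each line after the first costs one multiplication):

8^1 = 8
8^2 = (8^1)^2 = 8^2 = 64
8^4 = (8^2)^2 = 64^2 = 4096
8^5 = 8 * 8^4 = 8 * 4096 = 32768
8^10 = (8^5)^2 = 32768^2 = 1073741824
8^20 = (8^10)^2 = 1073741824^2 = 1152921504606846976

Result: 1152921504606846976
Multiplications needed: 5 (5 lines after 8^1)

8^20 = 1152921504606846976. Using exponentiation by squaring, this requires 5 multiplications. The key idea: if the exponent is even, square the half-power; if odd, multiply by the base once.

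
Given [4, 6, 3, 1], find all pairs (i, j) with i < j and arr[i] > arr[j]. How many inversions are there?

Finding inversions in [4, 6, 3, 1]:

(0, 2): arr[0]=4 > arr[2]=3
(0, 3): arr[0]=4 > arr[3]=1
(1, 2): arr[1]=6 > arr[2]=3
(1, 3): arr[1]=6 > arr[3]=1
(2, 3): arr[2]=3 > arr[3]=1

Total inversions: 5

The array has 5 inversion(s): (0,2), (0,3), (1,2), (1,3), (2,3). Each pair (i,j) satisfies i < j and arr[i] > arr[j].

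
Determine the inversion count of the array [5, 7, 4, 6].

Finding inversions in [5, 7, 4, 6]:

(0, 2): arr[0]=5 > arr[2]=4
(1, 2): arr[1]=7 > arr[2]=4
(1, 3): arr[1]=7 > arr[3]=6

Total inversions: 3

The array has 3 inversion(s): (0,2), (1,2), (1,3). Each pair (i,j) satisfies i < j and arr[i] > arr[j].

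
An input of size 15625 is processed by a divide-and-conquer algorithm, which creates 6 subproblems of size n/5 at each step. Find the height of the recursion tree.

For divide and conquer with division factor 5:

Problem sizes at each level:
Level 0: 15625
Level 1: 3125
Level 2: 625
Level 3: 125
Level 4: 25
Level 5: 5
Level 6: 1

The root is level 0 and the size-1 base case is level 6 (the tree spans levels 0 through 6, i.e. 7 levels counting the root), so the depth is the number of divisions: log_5(15625) = 6

The recursion tree depth is log_5(15625) = 6. At each level, the problem size is divided by 5, so it takes 6 divisions to reduce to a base case of size 1. The algorithm makes 6 recursive calls at each level.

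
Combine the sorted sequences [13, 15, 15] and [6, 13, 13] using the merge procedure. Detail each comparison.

Merging process:

Compare 13 vs 6: take 6 from right. Merged: [6]
Compare 13 vs 13: take 13 from left. Merged: [6, 13]
Compare 15 vs 13: take 13 from right. Merged: [6, 13, 13]
Compare 15 vs 13: take 13 from right. Merged: [6, 13, 13, 13]
Append remaining from left: [15, 15]. Merged: [6, 13, 13, 13, 15, 15]

Final merged array: [6, 13, 13, 13, 15, 15]
Total comparisons: 4

The merged array is [6, 13, 13, 13, 15, 15], requiring 4 comparisons. The merge step runs in O(n) time where n is the total number of elements.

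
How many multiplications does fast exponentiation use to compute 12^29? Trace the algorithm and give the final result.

Computing 12^29 by squaring (build up from 12^1; each line after the first costs one multiplication):

12^1 = 12
12^2 = (12^1)^2 = 12^2 = 144
12^3 = 12 * 12^2 = 12 * 144 = 1728
12^6 = (12^3)^2 = 1728^2 = 2985984
12^7 = 12 * 12^6 = 12 * 2985984 = 35831808
12^14 = (12^7)^2 = 35831808^2 = 1283918464548864
12^28 = (12^14)^2 = 1283918464548864^2 = 1648446623609512543951043690496
12^29 = 12 * 12^28 = 12 * 1648446623609512543951043690496 = 19781359483314150527412524285952

Result: 19781359483314150527412524285952
Multiplications needed: 7 (7 lines after 12^1)

12^29 = 19781359483314150527412524285952. Using exponentiation by squaring, this requires 7 multiplications. The key idea: if the exponent is even, square the half-power; if odd, multiply by the base once.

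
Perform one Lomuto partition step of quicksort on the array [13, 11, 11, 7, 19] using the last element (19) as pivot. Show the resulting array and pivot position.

Lomuto partition with pivot = 19:

Initial array: [13, 11, 11, 7, 19]

arr[0]=13 <= 19: swap with position 0, array becomes [13, 11, 11, 7, 19]
arr[1]=11 <= 19: swap with position 1, array becomes [13, 11, 11, 7, 19]
arr[2]=11 <= 19: swap with position 2, array becomes [13, 11, 11, 7, 19]
arr[3]=7 <= 19: swap with position 3, array becomes [13, 11, 11, 7, 19]

Place pivot at position 4: [13, 11, 11, 7, 19]
Pivot position: 4

After partitioning with pivot 19, the array becomes [13, 11, 11, 7, 19]. The pivot is placed at index 4. All elements to the left of the pivot are <= 19, and all elements to the right are > 19.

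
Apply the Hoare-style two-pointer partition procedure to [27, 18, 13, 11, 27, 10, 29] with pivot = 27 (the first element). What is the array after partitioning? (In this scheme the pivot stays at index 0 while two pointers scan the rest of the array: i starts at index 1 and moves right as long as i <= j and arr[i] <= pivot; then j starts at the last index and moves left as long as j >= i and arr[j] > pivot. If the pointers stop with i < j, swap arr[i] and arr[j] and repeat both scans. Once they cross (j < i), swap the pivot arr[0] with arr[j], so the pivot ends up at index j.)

Hoare-style two-pointer partition with pivot = 27:

Initial array: [27, 18, 13, 11, 27, 10, 29]

Pointers start at i = 1, j = 6.
i ends at 6, j ends at 5: the pointers have crossed (j < i), so scanning stops.

Swap pivot arr[0] with arr[5] to place pivot at position 5: [10, 18, 13, 11, 27, 27, 29]
Pivot position: 5

After partitioning with pivot 27, the array becomes [10, 18, 13, 11, 27, 27, 29]. The pivot is placed at index 5. All elements to the left of the pivot are <= 27, and all elements to the right are > 27.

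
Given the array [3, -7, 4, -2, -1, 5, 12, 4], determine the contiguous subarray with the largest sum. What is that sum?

Using Kadane's algorithm on [3, -7, 4, -2, -1, 5, 12, 4]:

Scanning through the array:
Position 1 (value -7): max_ending_here = -4, max_so_far = 3
Position 2 (value 4): max_ending_here = 4, max_so_far = 4
Position 3 (value -2): max_ending_here = 2, max_so_far = 4
Position 4 (value -1): max_ending_here = 1, max_so_far = 4
Position 5 (value 5): max_ending_here = 6, max_so_far = 6
Position 6 (value 12): max_ending_here = 18, max_so_far = 18
Position 7 (value 4): max_ending_here = 22, max_so_far = 22

Maximum subarray: [4, -2, -1, 5, 12, 4]
Maximum sum: 22

The maximum subarray is [4, -2, -1, 5, 12, 4] with sum 22. This subarray runs from index 2 to index 7.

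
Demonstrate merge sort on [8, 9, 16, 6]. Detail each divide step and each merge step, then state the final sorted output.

Merge sort trace:

Split: [8, 9, 16, 6] -> [8, 9] and [16, 6]
  Split: [8, 9] -> [8] and [9]
  Merge: [8] + [9] -> [8, 9]
  Split: [16, 6] -> [16] and [6]
  Merge: [16] + [6] -> [6, 16]
Merge: [8, 9] + [6, 16] -> [6, 8, 9, 16]

Final sorted array: [6, 8, 9, 16]

The merge sort proceeds by recursively splitting the array and merging sorted halves.
After all merges, the sorted array is [6, 8, 9, 16].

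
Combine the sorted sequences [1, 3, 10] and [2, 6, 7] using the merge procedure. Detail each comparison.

Merging process:

Compare 1 vs 2: take 1 from left. Merged: [1]
Compare 3 vs 2: take 2 from right. Merged: [1, 2]
Compare 3 vs 6: take 3 from left. Merged: [1, 2, 3]
Compare 10 vs 6: take 6 from right. Merged: [1, 2, 3, 6]
Compare 10 vs 7: take 7 from right. Merged: [1, 2, 3, 6, 7]
Append remaining from left: [10]. Merged: [1, 2, 3, 6, 7, 10]

Final merged array: [1, 2, 3, 6, 7, 10]
Total comparisons: 5

The merged array is [1, 2, 3, 6, 7, 10], requiring 5 comparisons. The merge step runs in O(n) time where n is the total number of elements.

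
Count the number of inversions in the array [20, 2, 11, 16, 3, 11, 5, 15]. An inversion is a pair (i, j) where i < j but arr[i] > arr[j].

Finding inversions in [20, 2, 11, 16, 3, 11, 5, 15]:

(0, 1): arr[0]=20 > arr[1]=2
(0, 2): arr[0]=20 > arr[2]=11
(0, 3): arr[0]=20 > arr[3]=16
(0, 4): arr[0]=20 > arr[4]=3
(0, 5): arr[0]=20 > arr[5]=11
(0, 6): arr[0]=20 > arr[6]=5
(0, 7): arr[0]=20 > arr[7]=15
(2, 4): arr[2]=11 > arr[4]=3
(2, 6): arr[2]=11 > arr[6]=5
(3, 4): arr[3]=16 > arr[4]=3
(3, 5): arr[3]=16 > arr[5]=11
(3, 6): arr[3]=16 > arr[6]=5
(3, 7): arr[3]=16 > arr[7]=15
(5, 6): arr[5]=11 > arr[6]=5

Total inversions: 14

The array has 14 inversion(s): (0,1), (0,2), (0,3), (0,4), (0,5), (0,6), (0,7), (2,4), (2,6), (3,4), (3,5), (3,6), (3,7), (5,6). Each pair (i,j) satisfies i < j and arr[i] > arr[j].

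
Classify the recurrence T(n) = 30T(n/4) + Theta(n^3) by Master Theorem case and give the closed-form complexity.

Master Theorem for T(n) = 30T(n/4) + O(n^3):

a = 30, b = 4, c = 3
log_b(a) = log_4(30) = 2.4534

Case 3: c = 3 > log_4(30) = 2.4534
T(n) = O(n^3) = O(n^3)

For T(n) = 30T(n/4) + O(n^3): log_4(30) = 2.4534. This is Case 3 of the Master Theorem (c > log_b(a), work dominated by root), giving O(n^3).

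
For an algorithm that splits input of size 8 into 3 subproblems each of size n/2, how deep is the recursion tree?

For divide and conquer with division factor 2:

Problem sizes at each level:
Level 0: 8
Level 1: 4
Level 2: 2
Level 3: 1

The root is level 0 and the size-1 base case is level 3 (the tree spans levels 0 through 3, i.e. 4 levels counting the root), so the depth is the number of divisions: log_2(8) = 3

The recursion tree depth is log_2(8) = 3. At each level, the problem size is divided by 2, so it takes 3 divisions to reduce to a base case of size 1. The algorithm makes 3 recursive calls at each level.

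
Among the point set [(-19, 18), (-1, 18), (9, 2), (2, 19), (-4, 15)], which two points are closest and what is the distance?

Computing all pairwise distances among 5 points:

d((-19, 18), (-1, 18)) = 18.0
d((-19, 18), (9, 2)) = 32.249
d((-19, 18), (2, 19)) = 21.0238
d((-19, 18), (-4, 15)) = 15.2971
d((-1, 18), (9, 2)) = 18.868
d((-1, 18), (2, 19)) = 3.1623 <-- minimum
d((-1, 18), (-4, 15)) = 4.2426
d((9, 2), (2, 19)) = 18.3848
d((9, 2), (-4, 15)) = 18.3848
d((2, 19), (-4, 15)) = 7.2111

Closest pair: (-1, 18) and (2, 19) with distance 3.1623

The closest pair is (-1, 18) and (2, 19) with Euclidean distance 3.1623. For 5 points, brute-force pairwise comparison is shown above. For large n, the divide-and-conquer algorithm (sort by x, recurse on halves, check the dividing strip) achieves O(n log n).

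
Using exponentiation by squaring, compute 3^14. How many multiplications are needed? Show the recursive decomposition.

Computing 3^14 by squaring (build up from 3^1; each line after the first costs one multiplication):

3^1 = 3
3^2 = (3^1)^2 = 3^2 = 9
3^3 = 3 * 3^2 = 3 * 9 = 27
3^6 = (3^3)^2 = 27^2 = 729
3^7 = 3 * 3^6 = 3 * 729 = 2187
3^14 = (3^7)^2 = 2187^2 = 4782969

Result: 4782969
Multiplications needed: 5 (5 lines after 3^1)

3^14 = 4782969. Using exponentiation by squaring, this requires 5 multiplications. The key idea: if the exponent is even, square the half-power; if odd, multiply by the base once.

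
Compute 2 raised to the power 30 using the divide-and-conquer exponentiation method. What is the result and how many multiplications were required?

Computing 2^30 by squaring (build up from 2^1; each line after the first costs one multiplication):

2^1 = 2
2^2 = (2^1)^2 = 2^2 = 4
2^3 = 2 * 2^2 = 2 * 4 = 8
2^6 = (2^3)^2 = 8^2 = 64
2^7 = 2 * 2^6 = 2 * 64 = 128
2^14 = (2^7)^2 = 128^2 = 16384
2^15 = 2 * 2^14 = 2 * 16384 = 32768
2^30 = (2^15)^2 = 32768^2 = 1073741824

Result: 1073741824
Multiplications needed: 7 (7 lines after 2^1)

2^30 = 1073741824. Using exponentiation by squaring, this requires 7 multiplications. The key idea: if the exponent is even, square the half-power; if odd, multiply by the base once.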